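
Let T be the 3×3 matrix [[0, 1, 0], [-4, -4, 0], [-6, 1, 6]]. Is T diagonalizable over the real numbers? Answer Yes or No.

No

Characteristic polynomial: p(λ) = λ^3 - 2λ^2 - 20λ - 24 = (λ - 6)(λ + 2)^2.
λ = -2 has algebraic multiplicity 2; rank(T + 2I) = 2, so geometric multiplicity = 1.
Geometric multiplicity < algebraic multiplicity, so T is not diagonalizable.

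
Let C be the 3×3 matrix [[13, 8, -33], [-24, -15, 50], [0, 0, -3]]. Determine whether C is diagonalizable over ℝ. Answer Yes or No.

Characteristic polynomial: p(r) = r^3 + 5r^2 + 3r - 9 = (r - 1)(r + 3)^2.
r = -3 has algebraic multiplicity 2; rank(C + 3I) = 2, so geometric multiplicity = 1.
Geometric multiplicity < algebraic multiplicity, so C is not diagonalizable.

No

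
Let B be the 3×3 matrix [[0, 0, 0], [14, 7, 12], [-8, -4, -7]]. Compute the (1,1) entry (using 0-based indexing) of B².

Characteristic polynomial: μ^3 - μ = μ(μ - 1)(μ + 1), so the eigenvalues are -1, 0, 1.
μ=0: eigenvector (1, -2, 0).
μ=-1: eigenvector (0, -3, 2).
μ=1: eigenvector (0, -2, 1).
P = [[1, 0, 0], [-2, -3, -2], [0, 2, 1]], D = diag(0, -1, 1), P⁻¹ = [[1, 0, 0], [2, 1, 2], [-4, -2, -3]].
B² = P·diag(0, 1, 1)·P⁻¹ = [[0, 0, 0], [2, 1, 0], [0, 0, 1]].
The requested entry is 1.

1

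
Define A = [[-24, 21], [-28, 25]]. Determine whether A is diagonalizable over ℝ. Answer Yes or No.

Yes

Characteristic polynomial: p(μ) = μ^2 - μ - 12 = (μ - 4)(μ + 3).
All 2 eigenvalues are distinct, so A is diagonalizable.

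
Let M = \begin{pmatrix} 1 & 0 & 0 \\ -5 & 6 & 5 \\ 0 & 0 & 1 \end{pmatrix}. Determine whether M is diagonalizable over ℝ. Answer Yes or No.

Characteristic polynomial: p(μ) = μ^3 - 8μ^2 + 13μ - 6 = (μ - 6)(μ - 1)^2.
μ = 1 has algebraic multiplicity 2; rank(M − 1I) = 1, so geometric multiplicity = 2.
Every eigenvalue has geometric = algebraic multiplicity, so M is diagonalizable.

Yes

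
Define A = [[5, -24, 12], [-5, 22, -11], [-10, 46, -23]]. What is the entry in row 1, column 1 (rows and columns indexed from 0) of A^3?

502

Characteristic polynomial: μ^3 - 4μ^2 - 5μ = μ(μ - 5)(μ + 1), so the eigenvalues are -1, 0, 5.
μ=5: eigenvector (1, -1, -2).
μ=-1: eigenvector (2, -1, -3).
μ=0: eigenvector (0, -1, -2).
P = [[1, 2, 0], [-1, -1, -1], [-2, -3, -2]], D = diag(5, -1, 0), P⁻¹ = [[1, -4, 2], [0, 2, -1], [-1, 1, -1]].
A³ = P·diag(125, -1, 0)·P⁻¹ = [[125, -504, 252], [-125, 502, -251], [-250, 1006, -503]].
The requested entry is 502.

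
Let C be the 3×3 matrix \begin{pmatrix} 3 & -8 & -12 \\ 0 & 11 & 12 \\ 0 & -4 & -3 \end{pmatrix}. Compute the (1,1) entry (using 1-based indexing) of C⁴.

Characteristic polynomial: t^3 - 11t^2 + 39t - 45 = (t - 5)(t - 3)^2, so the eigenvalues are 3, 3, 5.
t=3: eigenvector (1, 0, 0).
t=5: eigenvector (2, -2, 1).
t=3: eigenvector (0, -3, 2).
P = [[1, 2, 0], [0, -2, -3], [0, 1, 2]], D = diag(3, 5, 3), P⁻¹ = [[1, 4, 6], [0, -2, -3], [0, 1, 2]].
C⁴ = P·diag(81, 625, 81)·P⁻¹ = [[81, -2176, -3264], [0, 2257, 3264], [0, -1088, -1551]].
The requested entry is 81.

81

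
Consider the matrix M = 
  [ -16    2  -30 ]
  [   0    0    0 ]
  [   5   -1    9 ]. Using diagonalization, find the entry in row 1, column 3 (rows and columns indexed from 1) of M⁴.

7770

Characteristic polynomial: λ^3 + 7λ^2 + 6λ = λ(λ + 1)(λ + 6), so the eigenvalues are -6, -1, 0.
λ=-1: eigenvector (-2, 0, 1).
λ=0: eigenvector (2, 1, -1).
λ=-6: eigenvector (3, 0, -1).
P = [[-2, 2, 3], [0, 1, 0], [1, -1, -1]], D = diag(-1, 0, -6), P⁻¹ = [[1, 1, 3], [0, 1, 0], [1, 0, 2]].
M⁴ = P·diag(1, 0, 1296)·P⁻¹ = [[3886, -2, 7770], [0, 0, 0], [-1295, 1, -2589]].
The requested entry is 7770.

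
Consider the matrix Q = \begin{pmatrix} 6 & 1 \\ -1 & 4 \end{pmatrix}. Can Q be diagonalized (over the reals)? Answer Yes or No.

Characteristic polynomial: p(λ) = λ^2 - 10λ + 25 = (λ - 5)^2.
λ = 5 has algebraic multiplicity 2; rank(Q − 5I) = 1, so geometric multiplicity = 1.
Geometric multiplicity < algebraic multiplicity, so Q is not diagonalizable.

No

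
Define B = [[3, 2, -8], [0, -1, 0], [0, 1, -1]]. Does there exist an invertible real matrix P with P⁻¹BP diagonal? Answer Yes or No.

No

Characteristic polynomial: p(t) = t^3 - t^2 - 5t - 3 = (t - 3)(t + 1)^2.
t = -1 has algebraic multiplicity 2; rank(B + 1I) = 2, so geometric multiplicity = 1.
Geometric multiplicity < algebraic multiplicity, so B is not diagonalizable.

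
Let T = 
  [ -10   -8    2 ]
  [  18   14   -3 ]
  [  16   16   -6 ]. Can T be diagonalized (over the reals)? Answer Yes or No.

No

Characteristic polynomial: p(s) = s^3 + 2s^2 - 4s - 8 = (s - 2)(s + 2)^2.
s = -2 has algebraic multiplicity 2; rank(T + 2I) = 2, so geometric multiplicity = 1.
Geometric multiplicity < algebraic multiplicity, so T is not diagonalizable.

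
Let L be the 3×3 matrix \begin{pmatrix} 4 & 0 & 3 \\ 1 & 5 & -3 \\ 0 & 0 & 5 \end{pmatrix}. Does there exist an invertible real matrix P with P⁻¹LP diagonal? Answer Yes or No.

Characteristic polynomial: p(r) = r^3 - 14r^2 + 65r - 100 = (r - 5)^2(r - 4).
r = 5 has algebraic multiplicity 2; rank(L − 5I) = 1, so geometric multiplicity = 2.
Every eigenvalue has geometric = algebraic multiplicity, so L is diagonalizable.

Yes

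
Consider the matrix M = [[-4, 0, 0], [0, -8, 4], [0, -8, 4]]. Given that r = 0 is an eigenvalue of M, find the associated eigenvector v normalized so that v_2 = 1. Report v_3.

M = [[-4, 0, 0], [0, -8, 4], [0, -8, 4]].
Solving (M)v = 0 gives the eigenspace spanned by (0, 1, 2).
With v_2 = 1, v = (0, 1, 2), so v_3 = 2.

2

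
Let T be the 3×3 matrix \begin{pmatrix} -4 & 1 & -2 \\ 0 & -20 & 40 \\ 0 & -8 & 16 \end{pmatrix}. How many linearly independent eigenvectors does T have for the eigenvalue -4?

T + 4I = [[0, 1, -2], [0, -16, 40], [0, -8, 20]].
This matrix has rank 2, so its null space has dimension 3 − 2 = 1.

1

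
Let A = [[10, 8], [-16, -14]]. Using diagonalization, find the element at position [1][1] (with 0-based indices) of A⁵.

-15584

Characteristic polynomial: μ^2 + 4μ - 12 = (μ - 2)(μ + 6), so the eigenvalues are -6, 2.
μ=2: eigenvector (1, -1).
μ=-6: eigenvector (-1, 2).
P = [[1, -1], [-1, 2]], D = diag(2, -6), P⁻¹ = [[2, 1], [1, 1]].
A⁵ = P·diag(32, -7776)·P⁻¹ = [[7840, 7808], [-15616, -15584]].
The requested entry is -15584.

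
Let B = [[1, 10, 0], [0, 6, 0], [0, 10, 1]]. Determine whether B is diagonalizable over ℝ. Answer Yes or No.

Characteristic polynomial: p(s) = s^3 - 8s^2 + 13s - 6 = (s - 6)(s - 1)^2.
s = 1 has algebraic multiplicity 2; rank(B − 1I) = 1, so geometric multiplicity = 2.
Every eigenvalue has geometric = algebraic multiplicity, so B is diagonalizable.

Yes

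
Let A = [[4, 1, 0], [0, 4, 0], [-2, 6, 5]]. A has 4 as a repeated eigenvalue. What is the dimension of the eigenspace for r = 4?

1

A − 4I = [[0, 1, 0], [0, 0, 0], [-2, 6, 1]].
This matrix has rank 2, so its null space has dimension 3 − 2 = 1.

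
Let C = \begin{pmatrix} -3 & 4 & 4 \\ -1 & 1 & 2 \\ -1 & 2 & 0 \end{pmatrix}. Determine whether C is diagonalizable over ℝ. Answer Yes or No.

No

Characteristic polynomial: p(r) = r^3 + 2r^2 + r = r(r + 1)^2.
r = -1 has algebraic multiplicity 2; rank(C + 1I) = 2, so geometric multiplicity = 1.
Geometric multiplicity < algebraic multiplicity, so C is not diagonalizable.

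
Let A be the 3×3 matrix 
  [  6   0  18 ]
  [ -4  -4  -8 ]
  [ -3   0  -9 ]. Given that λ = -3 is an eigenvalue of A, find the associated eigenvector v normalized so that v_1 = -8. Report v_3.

4

A + 3I = [[9, 0, 18], [-4, -1, -8], [-3, 0, -6]].
Solving (A + 3I)v = 0 gives the eigenspace spanned by (-8, 0, 4).
With v_1 = -8, v = (-8, 0, 4), so v_3 = 4.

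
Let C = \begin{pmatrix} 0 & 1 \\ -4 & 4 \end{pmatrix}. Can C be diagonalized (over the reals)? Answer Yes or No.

Characteristic polynomial: p(μ) = μ^2 - 4μ + 4 = (μ - 2)^2.
μ = 2 has algebraic multiplicity 2; rank(C − 2I) = 1, so geometric multiplicity = 1.
Geometric multiplicity < algebraic multiplicity, so C is not diagonalizable.

No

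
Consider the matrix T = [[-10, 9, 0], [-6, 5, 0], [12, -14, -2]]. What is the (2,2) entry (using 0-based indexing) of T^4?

16

Characteristic polynomial: s^3 + 7s^2 + 14s + 8 = (s + 1)(s + 2)(s + 4), so the eigenvalues are -4, -2, -1.
s=-4: eigenvector (3, 2, -4).
s=-1: eigenvector (1, 1, -2).
s=-2: eigenvector (0, 0, 1).
P = [[3, 1, 0], [2, 1, 0], [-4, -2, 1]], D = diag(-4, -1, -2), P⁻¹ = [[1, -1, 0], [-2, 3, 0], [0, 2, 1]].
T⁴ = P·diag(256, 1, 16)·P⁻¹ = [[766, -765, 0], [510, -509, 0], [-1020, 1050, 16]].
The requested entry is 16.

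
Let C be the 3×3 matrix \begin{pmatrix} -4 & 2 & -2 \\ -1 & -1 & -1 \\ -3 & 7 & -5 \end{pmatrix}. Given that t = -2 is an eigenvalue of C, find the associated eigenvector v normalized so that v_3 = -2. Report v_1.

2

C + 2I = [[-2, 2, -2], [-1, 1, -1], [-3, 7, -3]].
Solving (C + 2I)v = 0 gives the eigenspace spanned by (2, 0, -2).
With v_3 = -2, v = (2, 0, -2), so v_1 = 2.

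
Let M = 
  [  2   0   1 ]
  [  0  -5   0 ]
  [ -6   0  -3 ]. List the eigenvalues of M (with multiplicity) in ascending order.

-5, -1, 0

Characteristic polynomial: p(λ) = λ^3 + 6λ^2 + 5λ = λ(λ + 1)(λ + 5).
Roots (with multiplicity): -5, -1, 0.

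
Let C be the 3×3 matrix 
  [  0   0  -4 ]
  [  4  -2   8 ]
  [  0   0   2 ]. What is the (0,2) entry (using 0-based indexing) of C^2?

-8

Characteristic polynomial: r^3 - 4r = r(r - 2)(r + 2), so the eigenvalues are -2, 0, 2.
r=0: eigenvector (1, 2, 0).
r=2: eigenvector (-2, 0, 1).
r=-2: eigenvector (0, 1, 0).
P = [[1, -2, 0], [2, 0, 1], [0, 1, 0]], D = diag(0, 2, -2), P⁻¹ = [[1, 0, 2], [0, 0, 1], [-2, 1, -4]].
C² = P·diag(0, 4, 4)·P⁻¹ = [[0, 0, -8], [-8, 4, -16], [0, 0, 4]].
The requested entry is -8.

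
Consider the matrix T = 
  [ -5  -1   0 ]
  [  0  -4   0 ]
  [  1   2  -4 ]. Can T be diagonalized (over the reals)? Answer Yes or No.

Characteristic polynomial: p(μ) = μ^3 + 13μ^2 + 56μ + 80 = (μ + 4)^2(μ + 5).
μ = -4 has algebraic multiplicity 2; rank(T + 4I) = 2, so geometric multiplicity = 1.
Geometric multiplicity < algebraic multiplicity, so T is not diagonalizable.

No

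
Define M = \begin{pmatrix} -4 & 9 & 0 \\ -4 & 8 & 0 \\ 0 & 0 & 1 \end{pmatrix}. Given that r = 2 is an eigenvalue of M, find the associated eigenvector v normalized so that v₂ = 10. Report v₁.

15

M − 2I = [[-6, 9, 0], [-4, 6, 0], [0, 0, -1]].
Solving (M − 2I)v = 0 gives the eigenspace spanned by (15, 10, 0).
With v₂ = 10, v = (15, 10, 0), so v₁ = 15.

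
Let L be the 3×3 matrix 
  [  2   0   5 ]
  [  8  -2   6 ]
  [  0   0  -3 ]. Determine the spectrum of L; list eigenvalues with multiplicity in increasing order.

Characteristic polynomial: p(r) = r^3 + 3r^2 - 4r - 12 = (r - 2)(r + 2)(r + 3).
Roots (with multiplicity): -3, -2, 2.

-3, -2, 2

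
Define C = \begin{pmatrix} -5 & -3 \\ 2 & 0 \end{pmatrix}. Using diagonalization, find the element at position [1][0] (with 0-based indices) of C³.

Characteristic polynomial: λ^2 + 5λ + 6 = (λ + 2)(λ + 3), so the eigenvalues are -3, -2.
λ=-2: eigenvector (1, -1).
λ=-3: eigenvector (3, -2).
P = [[1, 3], [-1, -2]], D = diag(-2, -3), P⁻¹ = [[-2, -3], [1, 1]].
C³ = P·diag(-8, -27)·P⁻¹ = [[-65, -57], [38, 30]].
The requested entry is 38.

38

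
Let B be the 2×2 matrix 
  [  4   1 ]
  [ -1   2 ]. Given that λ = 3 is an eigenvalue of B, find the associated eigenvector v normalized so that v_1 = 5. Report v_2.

B − 3I = [[1, 1], [-1, -1]].
Solving (B − 3I)v = 0 gives the eigenspace spanned by (5, -5).
With v_1 = 5, v = (5, -5), so v_2 = -5.

-5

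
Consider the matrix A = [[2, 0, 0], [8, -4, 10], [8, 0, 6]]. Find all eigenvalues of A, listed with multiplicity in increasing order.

Characteristic polynomial: p(t) = t^3 - 4t^2 - 20t + 48 = (t - 6)(t - 2)(t + 4).
Roots (with multiplicity): -4, 2, 6.

-4, 2, 6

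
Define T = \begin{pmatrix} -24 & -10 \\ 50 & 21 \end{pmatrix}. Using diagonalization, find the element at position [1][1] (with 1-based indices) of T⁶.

20476

Characteristic polynomial: s^2 + 3s - 4 = (s - 1)(s + 4), so the eigenvalues are -4, 1.
s=-4: eigenvector (1, -2).
s=1: eigenvector (-2, 5).
P = [[1, -2], [-2, 5]], D = diag(-4, 1), P⁻¹ = [[5, 2], [2, 1]].
T⁶ = P·diag(4096, 1)·P⁻¹ = [[20476, 8190], [-40950, -16379]].
The requested entry is 20476.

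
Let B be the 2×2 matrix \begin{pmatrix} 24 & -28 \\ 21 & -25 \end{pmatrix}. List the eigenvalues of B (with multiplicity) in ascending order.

Characteristic polynomial: p(r) = r^2 + r - 12 = (r - 3)(r + 4).
Roots (with multiplicity): -4, 3.

-4, 3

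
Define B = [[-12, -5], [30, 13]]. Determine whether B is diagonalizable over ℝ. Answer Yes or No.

Yes

Characteristic polynomial: p(μ) = μ^2 - μ - 6 = (μ - 3)(μ + 2).
All 2 eigenvalues are distinct, so B is diagonalizable.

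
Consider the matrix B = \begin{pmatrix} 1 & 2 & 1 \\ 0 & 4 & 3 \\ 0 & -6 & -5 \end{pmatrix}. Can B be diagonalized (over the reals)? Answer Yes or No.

No

Characteristic polynomial: p(s) = s^3 - 3s + 2 = (s - 1)^2(s + 2).
s = 1 has algebraic multiplicity 2; rank(B − 1I) = 2, so geometric multiplicity = 1.
Geometric multiplicity < algebraic multiplicity, so B is not diagonalizable.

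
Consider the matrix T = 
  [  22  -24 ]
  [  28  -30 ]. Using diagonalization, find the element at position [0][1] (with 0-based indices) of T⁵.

-46464

Characteristic polynomial: s^2 + 8s + 12 = (s + 2)(s + 6), so the eigenvalues are -6, -2.
s=-2: eigenvector (1, 1).
s=-6: eigenvector (6, 7).
P = [[1, 6], [1, 7]], D = diag(-2, -6), P⁻¹ = [[7, -6], [-1, 1]].
T⁵ = P·diag(-32, -7776)·P⁻¹ = [[46432, -46464], [54208, -54240]].
The requested entry is -46464.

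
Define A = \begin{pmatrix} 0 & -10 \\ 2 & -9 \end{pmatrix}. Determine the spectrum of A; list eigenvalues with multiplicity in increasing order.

Characteristic polynomial: p(s) = s^2 + 9s + 20 = (s + 4)(s + 5).
Roots (with multiplicity): -5, -4.

-5, -4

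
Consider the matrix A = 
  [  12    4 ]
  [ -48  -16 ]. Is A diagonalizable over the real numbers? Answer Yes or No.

Yes

Characteristic polynomial: p(μ) = μ^2 + 4μ = μ(μ + 4).
All 2 eigenvalues are distinct, so A is diagonalizable.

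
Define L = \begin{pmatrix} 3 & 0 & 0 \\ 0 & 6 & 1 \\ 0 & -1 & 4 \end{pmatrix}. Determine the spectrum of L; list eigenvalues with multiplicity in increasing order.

3, 5, 5

Characteristic polynomial: p(t) = t^3 - 13t^2 + 55t - 75 = (t - 5)^2(t - 3).
Roots (with multiplicity): 3, 5, 5.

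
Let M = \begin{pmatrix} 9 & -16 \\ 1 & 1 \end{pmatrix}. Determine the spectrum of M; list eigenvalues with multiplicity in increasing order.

Characteristic polynomial: p(s) = s^2 - 10s + 25 = (s - 5)^2.
Roots (with multiplicity): 5, 5.

5, 5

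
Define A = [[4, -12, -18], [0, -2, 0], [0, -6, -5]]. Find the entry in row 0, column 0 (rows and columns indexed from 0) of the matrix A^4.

256

Characteristic polynomial: λ^3 + 3λ^2 - 18λ - 40 = (λ - 4)(λ + 2)(λ + 5), so the eigenvalues are -5, -2, 4.
λ=4: eigenvector (1, 0, 0).
λ=-2: eigenvector (-4, 1, -2).
λ=-5: eigenvector (2, 0, 1).
P = [[1, -4, 2], [0, 1, 0], [0, -2, 1]], D = diag(4, -2, -5), P⁻¹ = [[1, 0, -2], [0, 1, 0], [0, 2, 1]].
A⁴ = P·diag(256, 16, 625)·P⁻¹ = [[256, 2436, 738], [0, 16, 0], [0, 1218, 625]].
The requested entry is 256.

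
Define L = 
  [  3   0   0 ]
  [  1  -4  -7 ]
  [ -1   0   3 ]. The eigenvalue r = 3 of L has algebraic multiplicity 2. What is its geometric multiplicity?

1

L − 3I = [[0, 0, 0], [1, -7, -7], [-1, 0, 0]].
This matrix has rank 2, so its null space has dimension 3 − 2 = 1.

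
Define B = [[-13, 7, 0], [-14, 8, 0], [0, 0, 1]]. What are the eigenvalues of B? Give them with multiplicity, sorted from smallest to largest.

Characteristic polynomial: p(t) = t^3 + 4t^2 - 11t + 6 = (t - 1)^2(t + 6).
Roots (with multiplicity): -6, 1, 1.

-6, 1, 1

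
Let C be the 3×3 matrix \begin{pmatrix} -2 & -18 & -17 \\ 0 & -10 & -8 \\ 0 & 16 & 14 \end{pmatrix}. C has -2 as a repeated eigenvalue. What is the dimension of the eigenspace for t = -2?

1

C + 2I = [[0, -18, -17], [0, -8, -8], [0, 16, 16]].
This matrix has rank 2, so its null space has dimension 3 − 2 = 1.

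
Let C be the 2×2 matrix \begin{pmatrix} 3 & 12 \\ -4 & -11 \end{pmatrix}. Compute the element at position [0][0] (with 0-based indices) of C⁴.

-1551

Characteristic polynomial: r^2 + 8r + 15 = (r + 3)(r + 5), so the eigenvalues are -5, -3.
r=-3: eigenvector (2, -1).
r=-5: eigenvector (-3, 2).
P = [[2, -3], [-1, 2]], D = diag(-3, -5), P⁻¹ = [[2, 3], [1, 2]].
C⁴ = P·diag(81, 625)·P⁻¹ = [[-1551, -3264], [1088, 2257]].
The requested entry is -1551.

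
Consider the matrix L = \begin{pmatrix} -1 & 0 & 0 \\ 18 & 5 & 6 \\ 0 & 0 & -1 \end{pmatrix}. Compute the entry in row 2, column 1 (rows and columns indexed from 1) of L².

72

Characteristic polynomial: μ^3 - 3μ^2 - 9μ - 5 = (μ - 5)(μ + 1)^2, so the eigenvalues are -1, -1, 5.
μ=-1: eigenvector (1, -1, -2).
μ=5: eigenvector (0, 1, 0).
μ=-1: eigenvector (0, -1, 1).
P = [[1, 0, 0], [-1, 1, -1], [-2, 0, 1]], D = diag(-1, 5, -1), P⁻¹ = [[1, 0, 0], [3, 1, 1], [2, 0, 1]].
L² = P·diag(1, 25, 1)·P⁻¹ = [[1, 0, 0], [72, 25, 24], [0, 0, 1]].
The requested entry is 72.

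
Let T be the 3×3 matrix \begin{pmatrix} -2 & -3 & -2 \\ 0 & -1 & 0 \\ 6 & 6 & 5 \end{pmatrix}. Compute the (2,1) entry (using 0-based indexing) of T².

Characteristic polynomial: s^3 - 2s^2 - s + 2 = (s - 2)(s - 1)(s + 1), so the eigenvalues are -1, 1, 2.
s=2: eigenvector (1, 0, -2).
s=-1: eigenvector (1, 1, -2).
s=1: eigenvector (2, 0, -3).
P = [[1, 1, 2], [0, 1, 0], [-2, -2, -3]], D = diag(2, -1, 1), P⁻¹ = [[-3, -1, -2], [0, 1, 0], [2, 0, 1]].
T² = P·diag(4, 1, 1)·P⁻¹ = [[-8, -3, -6], [0, 1, 0], [18, 6, 13]].
The requested entry is 6.

6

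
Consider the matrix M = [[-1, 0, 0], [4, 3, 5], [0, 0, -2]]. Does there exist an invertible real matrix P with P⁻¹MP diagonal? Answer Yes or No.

Characteristic polynomial: p(r) = r^3 - 7r - 6 = (r - 3)(r + 1)(r + 2).
All 3 eigenvalues are distinct, so M is diagonalizable.

Yes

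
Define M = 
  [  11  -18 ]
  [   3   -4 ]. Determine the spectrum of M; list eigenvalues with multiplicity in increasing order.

Characteristic polynomial: p(μ) = μ^2 - 7μ + 10 = (μ - 5)(μ - 2).
Roots (with multiplicity): 2, 5.

2, 5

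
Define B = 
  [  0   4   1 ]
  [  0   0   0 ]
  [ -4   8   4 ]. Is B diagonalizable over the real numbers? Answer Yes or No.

Characteristic polynomial: p(s) = s^3 - 4s^2 + 4s = s(s - 2)^2.
s = 2 has algebraic multiplicity 2; rank(B − 2I) = 2, so geometric multiplicity = 1.
Geometric multiplicity < algebraic multiplicity, so B is not diagonalizable.

No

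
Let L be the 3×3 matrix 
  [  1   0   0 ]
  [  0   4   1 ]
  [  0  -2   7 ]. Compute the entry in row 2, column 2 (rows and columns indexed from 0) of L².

Characteristic polynomial: t^3 - 12t^2 + 41t - 30 = (t - 6)(t - 5)(t - 1), so the eigenvalues are 1, 5, 6.
t=1: eigenvector (1, 0, 0).
t=5: eigenvector (0, 1, 1).
t=6: eigenvector (0, 1, 2).
P = [[1, 0, 0], [0, 1, 1], [0, 1, 2]], D = diag(1, 5, 6), P⁻¹ = [[1, 0, 0], [0, 2, -1], [0, -1, 1]].
L² = P·diag(1, 25, 36)·P⁻¹ = [[1, 0, 0], [0, 14, 11], [0, -22, 47]].
The requested entry is 47.

47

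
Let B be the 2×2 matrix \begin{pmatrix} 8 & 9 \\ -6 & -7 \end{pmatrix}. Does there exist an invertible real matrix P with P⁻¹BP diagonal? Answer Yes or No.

Characteristic polynomial: p(t) = t^2 - t - 2 = (t - 2)(t + 1).
All 2 eigenvalues are distinct, so B is diagonalizable.

Yes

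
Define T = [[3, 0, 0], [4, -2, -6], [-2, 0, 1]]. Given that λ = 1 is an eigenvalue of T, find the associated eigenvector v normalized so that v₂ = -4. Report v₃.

T − 1I = [[2, 0, 0], [4, -3, -6], [-2, 0, 0]].
Solving (T − 1I)v = 0 gives the eigenspace spanned by (0, -4, 2).
With v₂ = -4, v = (0, -4, 2), so v₃ = 2.

2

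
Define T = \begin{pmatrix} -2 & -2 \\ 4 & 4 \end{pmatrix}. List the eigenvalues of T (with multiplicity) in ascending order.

Characteristic polynomial: p(λ) = λ^2 - 2λ = λ(λ - 2).
Roots (with multiplicity): 0, 2.

0, 2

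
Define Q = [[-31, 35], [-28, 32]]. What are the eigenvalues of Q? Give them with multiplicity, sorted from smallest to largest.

-3, 4

Characteristic polynomial: p(s) = s^2 - s - 12 = (s - 4)(s + 3).
Roots (with multiplicity): -3, 4.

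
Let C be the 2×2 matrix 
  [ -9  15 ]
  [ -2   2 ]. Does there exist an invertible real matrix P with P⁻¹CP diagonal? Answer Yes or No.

Yes

Characteristic polynomial: p(r) = r^2 + 7r + 12 = (r + 3)(r + 4).
All 2 eigenvalues are distinct, so C is diagonalizable.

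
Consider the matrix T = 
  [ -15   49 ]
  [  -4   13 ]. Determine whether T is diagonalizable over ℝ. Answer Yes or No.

Characteristic polynomial: p(s) = s^2 + 2s + 1 = (s + 1)^2.
s = -1 has algebraic multiplicity 2; rank(T + 1I) = 1, so geometric multiplicity = 1.
Geometric multiplicity < algebraic multiplicity, so T is not diagonalizable.

No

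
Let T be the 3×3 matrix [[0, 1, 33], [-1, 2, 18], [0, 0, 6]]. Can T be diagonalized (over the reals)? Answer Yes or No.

Characteristic polynomial: p(r) = r^3 - 8r^2 + 13r - 6 = (r - 6)(r - 1)^2.
r = 1 has algebraic multiplicity 2; rank(T − 1I) = 2, so geometric multiplicity = 1.
Geometric multiplicity < algebraic multiplicity, so T is not diagonalizable.

No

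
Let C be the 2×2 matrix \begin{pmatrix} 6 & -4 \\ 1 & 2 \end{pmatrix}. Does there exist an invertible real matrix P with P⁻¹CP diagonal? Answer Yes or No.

Characteristic polynomial: p(r) = r^2 - 8r + 16 = (r - 4)^2.
r = 4 has algebraic multiplicity 2; rank(C − 4I) = 1, so geometric multiplicity = 1.
Geometric multiplicity < algebraic multiplicity, so C is not diagonalizable.

No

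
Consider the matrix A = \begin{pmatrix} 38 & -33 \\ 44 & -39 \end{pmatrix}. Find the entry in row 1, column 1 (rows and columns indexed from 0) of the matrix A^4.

3309

Characteristic polynomial: μ^2 + μ - 30 = (μ - 5)(μ + 6), so the eigenvalues are -6, 5.
μ=5: eigenvector (1, 1).
μ=-6: eigenvector (3, 4).
P = [[1, 3], [1, 4]], D = diag(5, -6), P⁻¹ = [[4, -3], [-1, 1]].
A⁴ = P·diag(625, 1296)·P⁻¹ = [[-1388, 2013], [-2684, 3309]].
The requested entry is 3309.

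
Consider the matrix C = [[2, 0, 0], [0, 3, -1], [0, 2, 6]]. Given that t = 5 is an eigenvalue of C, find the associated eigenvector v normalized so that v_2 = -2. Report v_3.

4

C − 5I = [[-3, 0, 0], [0, -2, -1], [0, 2, 1]].
Solving (C − 5I)v = 0 gives the eigenspace spanned by (0, -2, 4).
With v_2 = -2, v = (0, -2, 4), so v_3 = 4.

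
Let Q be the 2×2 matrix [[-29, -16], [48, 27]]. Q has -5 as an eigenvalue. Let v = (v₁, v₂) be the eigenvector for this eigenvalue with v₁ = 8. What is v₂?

-12

Q + 5I = [[-24, -16], [48, 32]].
Solving (Q + 5I)v = 0 gives the eigenspace spanned by (8, -12).
With v₁ = 8, v = (8, -12), so v₂ = -12.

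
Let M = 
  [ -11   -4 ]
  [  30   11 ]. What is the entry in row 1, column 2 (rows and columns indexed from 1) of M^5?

-4

Characteristic polynomial: s^2 - 1 = (s - 1)(s + 1), so the eigenvalues are -1, 1.
s=1: eigenvector (1, -3).
s=-1: eigenvector (2, -5).
P = [[1, 2], [-3, -5]], D = diag(1, -1), P⁻¹ = [[-5, -2], [3, 1]].
M⁵ = P·diag(1, -1)·P⁻¹ = [[-11, -4], [30, 11]].
The requested entry is -4.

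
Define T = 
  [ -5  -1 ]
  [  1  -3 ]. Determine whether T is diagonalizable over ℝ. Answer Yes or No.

No

Characteristic polynomial: p(s) = s^2 + 8s + 16 = (s + 4)^2.
s = -4 has algebraic multiplicity 2; rank(T + 4I) = 1, so geometric multiplicity = 1.
Geometric multiplicity < algebraic multiplicity, so T is not diagonalizable.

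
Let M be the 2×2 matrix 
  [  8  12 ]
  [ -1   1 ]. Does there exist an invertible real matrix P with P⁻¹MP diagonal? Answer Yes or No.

Characteristic polynomial: p(r) = r^2 - 9r + 20 = (r - 5)(r - 4).
All 2 eigenvalues are distinct, so M is diagonalizable.

Yes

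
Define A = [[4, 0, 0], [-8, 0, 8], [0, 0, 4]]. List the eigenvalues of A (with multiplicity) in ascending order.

0, 4, 4

Characteristic polynomial: p(λ) = λ^3 - 8λ^2 + 16λ = λ(λ - 4)^2.
Roots (with multiplicity): 0, 4, 4.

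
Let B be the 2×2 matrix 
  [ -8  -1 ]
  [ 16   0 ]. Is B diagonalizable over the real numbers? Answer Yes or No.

No

Characteristic polynomial: p(r) = r^2 + 8r + 16 = (r + 4)^2.
r = -4 has algebraic multiplicity 2; rank(B + 4I) = 1, so geometric multiplicity = 1.
Geometric multiplicity < algebraic multiplicity, so B is not diagonalizable.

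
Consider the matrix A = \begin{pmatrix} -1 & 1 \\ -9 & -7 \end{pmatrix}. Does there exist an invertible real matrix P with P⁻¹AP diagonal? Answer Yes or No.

No

Characteristic polynomial: p(t) = t^2 + 8t + 16 = (t + 4)^2.
t = -4 has algebraic multiplicity 2; rank(A + 4I) = 1, so geometric multiplicity = 1.
Geometric multiplicity < algebraic multiplicity, so A is not diagonalizable.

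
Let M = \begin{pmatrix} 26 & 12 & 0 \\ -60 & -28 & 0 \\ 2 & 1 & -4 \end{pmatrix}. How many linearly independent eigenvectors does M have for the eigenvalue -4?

1

M + 4I = [[30, 12, 0], [-60, -24, 0], [2, 1, 0]].
This matrix has rank 2, so its null space has dimension 3 − 2 = 1.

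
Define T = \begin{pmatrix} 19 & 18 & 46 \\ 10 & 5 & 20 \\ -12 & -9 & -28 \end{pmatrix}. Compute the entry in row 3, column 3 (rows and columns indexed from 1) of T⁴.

Characteristic polynomial: r^3 + 4r^2 - 25r - 100 = (r - 5)(r + 4)(r + 5), so the eigenvalues are -5, -4, 5.
r=-5: eigenvector (-5, -1, 3).
r=5: eigenvector (2, 1, -1).
r=-4: eigenvector (-2, 0, 1).
P = [[-5, 2, -2], [-1, 1, 0], [3, -1, 1]], D = diag(-5, 5, -4), P⁻¹ = [[1, 0, 2], [1, 1, 2], [-2, 1, -3]].
T⁴ = P·diag(625, 625, 256)·P⁻¹ = [[-851, 738, -2214], [0, 625, 0], [738, -369, 1732]].
The requested entry is 1732.

1732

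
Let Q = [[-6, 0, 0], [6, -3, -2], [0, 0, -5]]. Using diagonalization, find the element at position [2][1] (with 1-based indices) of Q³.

Characteristic polynomial: μ^3 + 14μ^2 + 63μ + 90 = (μ + 3)(μ + 5)(μ + 6), so the eigenvalues are -6, -5, -3.
μ=-6: eigenvector (1, -2, 0).
μ=-3: eigenvector (0, 1, 0).
μ=-5: eigenvector (0, 1, 1).
P = [[1, 0, 0], [-2, 1, 1], [0, 0, 1]], D = diag(-6, -3, -5), P⁻¹ = [[1, 0, 0], [2, 1, -1], [0, 0, 1]].
Q³ = P·diag(-216, -27, -125)·P⁻¹ = [[-216, 0, 0], [378, -27, -98], [0, 0, -125]].
The requested entry is 378.

378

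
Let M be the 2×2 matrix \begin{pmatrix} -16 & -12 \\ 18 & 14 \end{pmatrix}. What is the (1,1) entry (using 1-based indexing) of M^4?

736

Characteristic polynomial: t^2 + 2t - 8 = (t - 2)(t + 4), so the eigenvalues are -4, 2.
t=-4: eigenvector (-1, 1).
t=2: eigenvector (-2, 3).
P = [[-1, -2], [1, 3]], D = diag(-4, 2), P⁻¹ = [[-3, -2], [1, 1]].
M⁴ = P·diag(256, 16)·P⁻¹ = [[736, 480], [-720, -464]].
The requested entry is 736.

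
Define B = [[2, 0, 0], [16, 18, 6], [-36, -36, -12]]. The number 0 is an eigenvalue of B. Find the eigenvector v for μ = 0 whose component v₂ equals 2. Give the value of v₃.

-6

B = [[2, 0, 0], [16, 18, 6], [-36, -36, -12]].
Solving (B)v = 0 gives the eigenspace spanned by (0, 2, -6).
With v₂ = 2, v = (0, 2, -6), so v₃ = -6.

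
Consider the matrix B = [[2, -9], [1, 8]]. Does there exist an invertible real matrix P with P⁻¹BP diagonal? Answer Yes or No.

No

Characteristic polynomial: p(μ) = μ^2 - 10μ + 25 = (μ - 5)^2.
μ = 5 has algebraic multiplicity 2; rank(B − 5I) = 1, so geometric multiplicity = 1.
Geometric multiplicity < algebraic multiplicity, so B is not diagonalizable.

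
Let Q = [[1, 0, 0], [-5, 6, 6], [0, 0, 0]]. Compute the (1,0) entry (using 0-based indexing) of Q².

-35

Characteristic polynomial: s^3 - 7s^2 + 6s = s(s - 6)(s - 1), so the eigenvalues are 0, 1, 6.
s=0: eigenvector (0, -1, 1).
s=6: eigenvector (0, 1, 0).
s=1: eigenvector (1, 1, 0).
P = [[0, 0, 1], [-1, 1, 1], [1, 0, 0]], D = diag(0, 6, 1), P⁻¹ = [[0, 0, 1], [-1, 1, 1], [1, 0, 0]].
Q² = P·diag(0, 36, 1)·P⁻¹ = [[1, 0, 0], [-35, 36, 36], [0, 0, 0]].
The requested entry is -35.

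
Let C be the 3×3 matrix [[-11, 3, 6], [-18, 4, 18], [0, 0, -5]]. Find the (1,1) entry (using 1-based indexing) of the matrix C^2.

Characteristic polynomial: λ^3 + 12λ^2 + 45λ + 50 = (λ + 2)(λ + 5)^2, so the eigenvalues are -5, -5, -2.
λ=-5: eigenvector (1, 2, 0).
λ=-2: eigenvector (1, 3, 0).
λ=-5: eigenvector (-3, -8, 1).
P = [[1, 1, -3], [2, 3, -8], [0, 0, 1]], D = diag(-5, -2, -5), P⁻¹ = [[3, -1, 1], [-2, 1, 2], [0, 0, 1]].
C² = P·diag(25, 4, 25)·P⁻¹ = [[67, -21, -42], [126, -38, -126], [0, 0, 25]].
The requested entry is 67.

67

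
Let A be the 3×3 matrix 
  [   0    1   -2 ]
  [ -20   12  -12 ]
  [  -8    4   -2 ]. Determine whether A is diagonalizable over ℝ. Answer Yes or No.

No

Characteristic polynomial: p(λ) = λ^3 - 10λ^2 + 28λ - 24 = (λ - 6)(λ - 2)^2.
λ = 2 has algebraic multiplicity 2; rank(A − 2I) = 2, so geometric multiplicity = 1.
Geometric multiplicity < algebraic multiplicity, so A is not diagonalizable.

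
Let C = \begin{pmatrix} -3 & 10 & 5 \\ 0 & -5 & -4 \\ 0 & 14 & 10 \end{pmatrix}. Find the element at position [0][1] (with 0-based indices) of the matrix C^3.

Characteristic polynomial: t^3 - 2t^2 - 9t + 18 = (t - 3)(t - 2)(t + 3), so the eigenvalues are -3, 2, 3.
t=-3: eigenvector (1, 0, 0).
t=3: eigenvector (0, 1, -2).
t=2: eigenvector (1, 4, -7).
P = [[1, 0, 1], [0, 1, 4], [0, -2, -7]], D = diag(-3, 3, 2), P⁻¹ = [[1, -2, -1], [0, -7, -4], [0, 2, 1]].
C³ = P·diag(-27, 27, 8)·P⁻¹ = [[-27, 70, 35], [0, -125, -76], [0, 266, 160]].
The requested entry is 70.

70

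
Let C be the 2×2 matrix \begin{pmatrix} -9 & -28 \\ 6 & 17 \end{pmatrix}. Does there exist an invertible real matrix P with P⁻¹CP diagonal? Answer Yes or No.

Characteristic polynomial: p(μ) = μ^2 - 8μ + 15 = (μ - 5)(μ - 3).
All 2 eigenvalues are distinct, so C is diagonalizable.

Yes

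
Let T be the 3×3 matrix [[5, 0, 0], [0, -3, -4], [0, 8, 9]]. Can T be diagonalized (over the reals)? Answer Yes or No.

Yes

Characteristic polynomial: p(μ) = μ^3 - 11μ^2 + 35μ - 25 = (μ - 5)^2(μ - 1).
μ = 5 has algebraic multiplicity 2; rank(T − 5I) = 1, so geometric multiplicity = 2.
Every eigenvalue has geometric = algebraic multiplicity, so T is diagonalizable.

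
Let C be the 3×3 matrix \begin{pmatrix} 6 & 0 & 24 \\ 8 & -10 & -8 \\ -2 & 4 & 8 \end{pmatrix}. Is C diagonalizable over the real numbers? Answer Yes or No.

Characteristic polynomial: p(t) = t^3 - 4t^2 - 12t = t(t - 6)(t + 2).
All 3 eigenvalues are distinct, so C is diagonalizable.

Yes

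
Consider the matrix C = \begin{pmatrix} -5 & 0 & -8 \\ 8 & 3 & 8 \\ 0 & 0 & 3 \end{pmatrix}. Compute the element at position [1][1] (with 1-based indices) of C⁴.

Characteristic polynomial: μ^3 - μ^2 - 21μ + 45 = (μ - 3)^2(μ + 5), so the eigenvalues are -5, 3, 3.
μ=-5: eigenvector (1, -1, 0).
μ=3: eigenvector (0, 1, 0).
μ=3: eigenvector (-1, 2, 1).
P = [[1, 0, -1], [-1, 1, 2], [0, 0, 1]], D = diag(-5, 3, 3), P⁻¹ = [[1, 0, 1], [1, 1, -1], [0, 0, 1]].
C⁴ = P·diag(625, 81, 81)·P⁻¹ = [[625, 0, 544], [-544, 81, -544], [0, 0, 81]].
The requested entry is 625.

625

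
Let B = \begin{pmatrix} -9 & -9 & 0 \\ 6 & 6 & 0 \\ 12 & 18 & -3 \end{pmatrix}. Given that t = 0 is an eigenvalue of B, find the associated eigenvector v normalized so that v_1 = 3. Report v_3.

B = [[-9, -9, 0], [6, 6, 0], [12, 18, -3]].
Solving (B)v = 0 gives the eigenspace spanned by (3, -3, -6).
With v_1 = 3, v = (3, -3, -6), so v_3 = -6.

-6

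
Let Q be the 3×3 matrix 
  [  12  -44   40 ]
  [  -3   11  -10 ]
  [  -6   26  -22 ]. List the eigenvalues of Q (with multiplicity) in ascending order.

Characteristic polynomial: p(μ) = μ^3 - μ^2 - 6μ = μ(μ - 3)(μ + 2).
Roots (with multiplicity): -2, 0, 3.

-2, 0, 3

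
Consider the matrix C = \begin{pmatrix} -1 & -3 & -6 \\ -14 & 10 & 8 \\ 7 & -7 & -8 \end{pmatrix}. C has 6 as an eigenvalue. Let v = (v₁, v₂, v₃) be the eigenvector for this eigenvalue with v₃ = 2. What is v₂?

C − 6I = [[-7, -3, -6], [-14, 4, 8], [7, -7, -14]].
Solving (C − 6I)v = 0 gives the eigenspace spanned by (0, -4, 2).
With v₃ = 2, v = (0, -4, 2), so v₂ = -4.

-4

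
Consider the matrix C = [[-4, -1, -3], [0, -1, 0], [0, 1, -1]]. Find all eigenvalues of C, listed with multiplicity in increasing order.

-4, -1, -1

Characteristic polynomial: p(r) = r^3 + 6r^2 + 9r + 4 = (r + 1)^2(r + 4).
Roots (with multiplicity): -4, -1, -1.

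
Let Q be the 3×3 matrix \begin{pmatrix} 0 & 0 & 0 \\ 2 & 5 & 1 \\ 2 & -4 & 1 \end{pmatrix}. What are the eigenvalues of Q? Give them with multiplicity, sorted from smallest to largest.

0, 3, 3

Characteristic polynomial: p(s) = s^3 - 6s^2 + 9s = s(s - 3)^2.
Roots (with multiplicity): 0, 3, 3.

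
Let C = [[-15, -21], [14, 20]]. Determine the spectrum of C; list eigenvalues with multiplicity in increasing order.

-1, 6

Characteristic polynomial: p(μ) = μ^2 - 5μ - 6 = (μ - 6)(μ + 1).
Roots (with multiplicity): -1, 6.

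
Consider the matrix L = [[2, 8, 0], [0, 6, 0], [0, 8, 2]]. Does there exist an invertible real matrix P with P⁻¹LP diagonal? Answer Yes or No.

Characteristic polynomial: p(t) = t^3 - 10t^2 + 28t - 24 = (t - 6)(t - 2)^2.
t = 2 has algebraic multiplicity 2; rank(L − 2I) = 1, so geometric multiplicity = 2.
Every eigenvalue has geometric = algebraic multiplicity, so L is diagonalizable.

Yes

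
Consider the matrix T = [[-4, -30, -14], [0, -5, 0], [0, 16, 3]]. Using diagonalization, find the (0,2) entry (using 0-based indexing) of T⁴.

Characteristic polynomial: s^3 + 6s^2 - 7s - 60 = (s - 3)(s + 4)(s + 5), so the eigenvalues are -5, -4, 3.
s=-4: eigenvector (1, 0, 0).
s=-5: eigenvector (2, 1, -2).
s=3: eigenvector (-2, 0, 1).
P = [[1, 2, -2], [0, 1, 0], [0, -2, 1]], D = diag(-4, -5, 3), P⁻¹ = [[1, 2, 2], [0, 1, 0], [0, 2, 1]].
T⁴ = P·diag(256, 625, 81)·P⁻¹ = [[256, 1438, 350], [0, 625, 0], [0, -1088, 81]].
The requested entry is 350.

350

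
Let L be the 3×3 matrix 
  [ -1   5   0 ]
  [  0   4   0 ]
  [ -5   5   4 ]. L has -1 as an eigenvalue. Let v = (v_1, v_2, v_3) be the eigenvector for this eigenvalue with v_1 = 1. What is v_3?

1

L + 1I = [[0, 5, 0], [0, 5, 0], [-5, 5, 5]].
Solving (L + 1I)v = 0 gives the eigenspace spanned by (1, 0, 1).
With v_1 = 1, v = (1, 0, 1), so v_3 = 1.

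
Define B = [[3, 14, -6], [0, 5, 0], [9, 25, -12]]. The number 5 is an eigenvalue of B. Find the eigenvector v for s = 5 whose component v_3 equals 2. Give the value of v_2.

1

B − 5I = [[-2, 14, -6], [0, 0, 0], [9, 25, -17]].
Solving (B − 5I)v = 0 gives the eigenspace spanned by (1, 1, 2).
With v_3 = 2, v = (1, 1, 2), so v_2 = 1.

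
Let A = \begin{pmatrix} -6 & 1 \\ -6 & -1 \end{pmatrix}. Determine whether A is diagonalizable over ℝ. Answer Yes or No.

Yes

Characteristic polynomial: p(λ) = λ^2 + 7λ + 12 = (λ + 3)(λ + 4).
All 2 eigenvalues are distinct, so A is diagonalizable.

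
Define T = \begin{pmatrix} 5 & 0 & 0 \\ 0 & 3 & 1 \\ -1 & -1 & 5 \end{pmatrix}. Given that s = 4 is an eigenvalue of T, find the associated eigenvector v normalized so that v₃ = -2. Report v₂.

-2

T − 4I = [[1, 0, 0], [0, -1, 1], [-1, -1, 1]].
Solving (T − 4I)v = 0 gives the eigenspace spanned by (0, -2, -2).
With v₃ = -2, v = (0, -2, -2), so v₂ = -2.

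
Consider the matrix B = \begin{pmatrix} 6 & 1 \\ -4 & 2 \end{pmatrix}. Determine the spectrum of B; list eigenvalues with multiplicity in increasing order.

Characteristic polynomial: p(t) = t^2 - 8t + 16 = (t - 4)^2.
Roots (with multiplicity): 4, 4.

4, 4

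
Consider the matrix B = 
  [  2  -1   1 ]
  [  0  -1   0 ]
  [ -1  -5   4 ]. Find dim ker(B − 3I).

1

B − 3I = [[-1, -1, 1], [0, -4, 0], [-1, -5, 1]].
This matrix has rank 2, so its null space has dimension 3 − 2 = 1.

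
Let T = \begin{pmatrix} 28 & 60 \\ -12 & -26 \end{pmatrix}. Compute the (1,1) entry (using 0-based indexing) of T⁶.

Characteristic polynomial: s^2 - 2s - 8 = (s - 4)(s + 2), so the eigenvalues are -2, 4.
s=4: eigenvector (5, -2).
s=-2: eigenvector (2, -1).
P = [[5, 2], [-2, -1]], D = diag(4, -2), P⁻¹ = [[1, 2], [-2, -5]].
T⁶ = P·diag(4096, 64)·P⁻¹ = [[20224, 40320], [-8064, -16064]].
The requested entry is -16064.

-16064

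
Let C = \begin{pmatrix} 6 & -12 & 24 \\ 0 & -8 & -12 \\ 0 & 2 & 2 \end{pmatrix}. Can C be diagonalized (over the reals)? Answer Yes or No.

Yes

Characteristic polynomial: p(t) = t^3 - 28t - 48 = (t - 6)(t + 2)(t + 4).
All 3 eigenvalues are distinct, so C is diagonalizable.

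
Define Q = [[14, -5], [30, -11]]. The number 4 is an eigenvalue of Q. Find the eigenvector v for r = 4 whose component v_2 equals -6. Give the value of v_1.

-3

Q − 4I = [[10, -5], [30, -15]].
Solving (Q − 4I)v = 0 gives the eigenspace spanned by (-3, -6).
With v_2 = -6, v = (-3, -6), so v_1 = -3.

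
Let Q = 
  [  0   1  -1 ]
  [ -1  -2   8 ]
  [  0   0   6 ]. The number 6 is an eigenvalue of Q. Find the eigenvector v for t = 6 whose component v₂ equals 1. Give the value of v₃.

Q − 6I = [[-6, 1, -1], [-1, -8, 8], [0, 0, 0]].
Solving (Q − 6I)v = 0 gives the eigenspace spanned by (0, 1, 1).
With v₂ = 1, v = (0, 1, 1), so v₃ = 1.

1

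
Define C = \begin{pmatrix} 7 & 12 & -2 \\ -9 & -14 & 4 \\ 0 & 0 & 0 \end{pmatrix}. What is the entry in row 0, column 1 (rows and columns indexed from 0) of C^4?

-2436

Characteristic polynomial: λ^3 + 7λ^2 + 10λ = λ(λ + 2)(λ + 5), so the eigenvalues are -5, -2, 0.
λ=-5: eigenvector (-1, 1, 0).
λ=-2: eigenvector (-4, 3, 0).
λ=0: eigenvector (2, -1, 1).
P = [[-1, -4, 2], [1, 3, -1], [0, 0, 1]], D = diag(-5, -2, 0), P⁻¹ = [[3, 4, -2], [-1, -1, 1], [0, 0, 1]].
C⁴ = P·diag(625, 16, 0)·P⁻¹ = [[-1811, -2436, 1186], [1827, 2452, -1202], [0, 0, 0]].
The requested entry is -2436.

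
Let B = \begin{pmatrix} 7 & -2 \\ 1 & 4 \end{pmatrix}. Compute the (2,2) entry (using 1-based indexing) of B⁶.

Characteristic polynomial: λ^2 - 11λ + 30 = (λ - 6)(λ - 5), so the eigenvalues are 5, 6.
λ=5: eigenvector (-1, -1).
λ=6: eigenvector (2, 1).
P = [[-1, 2], [-1, 1]], D = diag(5, 6), P⁻¹ = [[1, -2], [1, -1]].
B⁶ = P·diag(15625, 46656)·P⁻¹ = [[77687, -62062], [31031, -15406]].
The requested entry is -15406.

-15406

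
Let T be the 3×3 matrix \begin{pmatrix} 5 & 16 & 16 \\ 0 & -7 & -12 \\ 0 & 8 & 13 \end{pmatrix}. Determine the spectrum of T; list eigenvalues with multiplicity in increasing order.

Characteristic polynomial: p(λ) = λ^3 - 11λ^2 + 35λ - 25 = (λ - 5)^2(λ - 1).
Roots (with multiplicity): 1, 5, 5.

1, 5, 5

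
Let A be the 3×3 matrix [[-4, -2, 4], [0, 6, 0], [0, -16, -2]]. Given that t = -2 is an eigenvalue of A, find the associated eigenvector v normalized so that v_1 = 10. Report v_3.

5

A + 2I = [[-2, -2, 4], [0, 8, 0], [0, -16, 0]].
Solving (A + 2I)v = 0 gives the eigenspace spanned by (10, 0, 5).
With v_1 = 10, v = (10, 0, 5), so v_3 = 5.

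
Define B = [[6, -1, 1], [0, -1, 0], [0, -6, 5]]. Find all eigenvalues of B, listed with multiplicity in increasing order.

-1, 5, 6

Characteristic polynomial: p(r) = r^3 - 10r^2 + 19r + 30 = (r - 6)(r - 5)(r + 1).
Roots (with multiplicity): -1, 5, 6.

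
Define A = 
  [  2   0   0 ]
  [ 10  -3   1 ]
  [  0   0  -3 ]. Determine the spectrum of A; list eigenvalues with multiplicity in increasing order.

-3, -3, 2

Characteristic polynomial: p(s) = s^3 + 4s^2 - 3s - 18 = (s - 2)(s + 3)^2.
Roots (with multiplicity): -3, -3, 2.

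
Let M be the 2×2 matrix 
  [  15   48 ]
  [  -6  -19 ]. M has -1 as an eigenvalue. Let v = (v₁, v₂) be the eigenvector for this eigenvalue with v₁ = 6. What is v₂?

-2

M + 1I = [[16, 48], [-6, -18]].
Solving (M + 1I)v = 0 gives the eigenspace spanned by (6, -2).
With v₁ = 6, v = (6, -2), so v₂ = -2.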